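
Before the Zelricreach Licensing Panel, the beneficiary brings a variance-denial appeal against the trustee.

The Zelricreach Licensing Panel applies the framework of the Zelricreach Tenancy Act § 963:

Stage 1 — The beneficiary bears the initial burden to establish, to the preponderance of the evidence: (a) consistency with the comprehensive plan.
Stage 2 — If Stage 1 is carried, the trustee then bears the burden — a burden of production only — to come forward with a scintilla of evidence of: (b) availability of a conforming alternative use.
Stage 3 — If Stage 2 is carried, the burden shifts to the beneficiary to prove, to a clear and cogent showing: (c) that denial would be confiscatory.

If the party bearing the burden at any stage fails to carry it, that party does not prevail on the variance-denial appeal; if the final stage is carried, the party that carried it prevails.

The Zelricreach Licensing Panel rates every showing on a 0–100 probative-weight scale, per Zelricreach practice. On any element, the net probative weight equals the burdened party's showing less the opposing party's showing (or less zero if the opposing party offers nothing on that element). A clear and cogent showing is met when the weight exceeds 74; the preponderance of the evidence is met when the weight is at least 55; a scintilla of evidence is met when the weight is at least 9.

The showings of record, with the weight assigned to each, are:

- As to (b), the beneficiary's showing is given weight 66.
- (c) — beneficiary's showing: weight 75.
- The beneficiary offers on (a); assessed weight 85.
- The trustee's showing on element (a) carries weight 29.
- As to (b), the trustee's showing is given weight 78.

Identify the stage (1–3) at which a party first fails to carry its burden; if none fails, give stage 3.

At Stage 1 the beneficiary must meet the preponderance of the evidence (weight is at least 55): on (a) the weight is 85 less the opposing 29 gives net 56, which does reach 55, so (a) meets the standard.
  Stage 1 is satisfied; the onus moves to the trustee.
At Stage 2 the trustee must meet a scintilla of evidence (weight is at least 9): on (b) the weight is 78 less the opposing 66 gives net 12, ≥ 9, so (b) meets the standard.
  Stage 2 is satisfied; the onus moves to the beneficiary.
At Stage 3 the beneficiary must meet a clear and cogent showing (weight exceeds 74): on (c) the weight is 75, > 74, so (c) meets the standard.
  All elements met at the final stage.
All stages carried — the beneficiary prevails.

stage 3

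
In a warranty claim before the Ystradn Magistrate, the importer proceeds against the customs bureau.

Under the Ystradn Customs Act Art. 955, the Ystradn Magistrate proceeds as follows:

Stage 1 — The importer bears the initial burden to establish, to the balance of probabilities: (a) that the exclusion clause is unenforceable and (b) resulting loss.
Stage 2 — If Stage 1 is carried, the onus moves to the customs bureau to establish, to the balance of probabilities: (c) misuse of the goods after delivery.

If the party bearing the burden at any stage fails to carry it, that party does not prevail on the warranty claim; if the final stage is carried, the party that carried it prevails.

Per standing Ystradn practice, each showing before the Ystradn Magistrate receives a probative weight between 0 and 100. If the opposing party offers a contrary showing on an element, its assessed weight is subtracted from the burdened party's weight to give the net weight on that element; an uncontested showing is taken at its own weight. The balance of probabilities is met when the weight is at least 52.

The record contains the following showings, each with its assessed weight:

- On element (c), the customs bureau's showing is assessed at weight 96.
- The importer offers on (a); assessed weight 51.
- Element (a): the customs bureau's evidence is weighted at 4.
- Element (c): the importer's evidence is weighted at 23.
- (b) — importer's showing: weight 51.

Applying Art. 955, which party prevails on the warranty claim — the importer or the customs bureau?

customs bureau

Stage 1 (importer, the balance of probabilities, weight is at least 52): (a) net 51−4=47 < 52 — fails; (b) 51 < 52 — fails.
  Stage 1 not carried; the importer fails its burden.
So the customs bureau prevails.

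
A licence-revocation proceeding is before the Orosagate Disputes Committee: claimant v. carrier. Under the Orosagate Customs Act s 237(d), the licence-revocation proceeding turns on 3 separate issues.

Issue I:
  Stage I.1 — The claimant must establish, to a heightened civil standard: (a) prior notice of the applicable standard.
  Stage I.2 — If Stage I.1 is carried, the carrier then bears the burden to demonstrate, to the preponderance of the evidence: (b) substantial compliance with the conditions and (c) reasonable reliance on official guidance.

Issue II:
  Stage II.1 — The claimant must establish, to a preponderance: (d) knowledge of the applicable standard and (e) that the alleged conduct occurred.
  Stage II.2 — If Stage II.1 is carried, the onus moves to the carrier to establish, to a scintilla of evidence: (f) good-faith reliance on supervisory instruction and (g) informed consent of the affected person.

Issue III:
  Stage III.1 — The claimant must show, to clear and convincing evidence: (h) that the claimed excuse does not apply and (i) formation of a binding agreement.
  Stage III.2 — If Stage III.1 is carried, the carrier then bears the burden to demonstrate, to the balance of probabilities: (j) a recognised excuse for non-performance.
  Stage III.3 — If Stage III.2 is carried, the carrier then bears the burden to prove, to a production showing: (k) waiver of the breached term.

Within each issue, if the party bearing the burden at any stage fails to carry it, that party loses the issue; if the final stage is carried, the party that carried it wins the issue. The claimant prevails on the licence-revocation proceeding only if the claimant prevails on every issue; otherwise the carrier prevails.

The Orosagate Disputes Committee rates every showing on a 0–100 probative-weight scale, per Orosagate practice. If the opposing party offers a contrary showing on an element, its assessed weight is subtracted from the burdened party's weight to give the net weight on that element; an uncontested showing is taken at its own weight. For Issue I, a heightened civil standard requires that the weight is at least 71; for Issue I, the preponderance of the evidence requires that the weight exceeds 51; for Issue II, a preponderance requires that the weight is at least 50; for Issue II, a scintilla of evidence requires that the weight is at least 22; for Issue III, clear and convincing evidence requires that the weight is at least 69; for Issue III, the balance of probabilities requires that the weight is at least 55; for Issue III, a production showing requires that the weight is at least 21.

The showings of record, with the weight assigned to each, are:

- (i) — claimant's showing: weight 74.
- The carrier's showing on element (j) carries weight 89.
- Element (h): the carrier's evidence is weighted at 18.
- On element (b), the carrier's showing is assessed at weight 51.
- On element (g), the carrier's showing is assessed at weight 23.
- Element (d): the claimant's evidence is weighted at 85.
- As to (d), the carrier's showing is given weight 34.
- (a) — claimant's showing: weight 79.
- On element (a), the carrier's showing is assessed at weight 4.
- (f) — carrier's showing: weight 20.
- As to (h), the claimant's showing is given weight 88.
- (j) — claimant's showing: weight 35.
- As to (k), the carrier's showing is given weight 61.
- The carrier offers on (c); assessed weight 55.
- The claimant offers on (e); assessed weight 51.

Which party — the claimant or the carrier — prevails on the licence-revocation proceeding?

claimant

— Issue I —
Stage I.1 — burden on claimant; standard: a heightened civil standard (weight is at least 71).
    (a): 79 − 4 = 75 ≥ 71 [met]
  All elements met. The burden passes to the carrier.
Stage I.2 — burden on carrier; standard: the preponderance of the evidence (weight exceeds 51).
    (b): 51 ≤ 51 [not met]
    (c): 55 > 51 [met]
  The carrier does not carry Stage I.2.
So the claimant prevails on this issue.
— Issue II —
Stage II.1 (claimant, a preponderance, weight is at least 50): (d) net 85−34=51 ≥ 50 — meets; (e) 51 ≥ 50 — meets.
  All elements met. The burden passes to the carrier.
Stage II.2 (carrier, a scintilla of evidence, weight is at least 22): (f) 20 < 22 — fails; (g) 23 ≥ 22 — meets.
  The carrier does not carry Stage II.2.
The analysis ends at Stage II.2; the claimant prevails on this issue.
— Issue III —
Stage III.1 (claimant, clear and convincing evidence, weight is at least 69): (h) net 88−18=70 ≥ 69 — meets; (i) 74 ≥ 69 — meets.
  The claimant carries Stage III.1; the carrier now bears the burden.
Stage III.2 (carrier, the balance of probabilities, weight is at least 55): (j) net 89−35=54 < 55 — fails.
  Not every element is met, so the carrier fails to carry Stage III.2.
So the claimant prevails on this issue.
Per-issue: Issue I → claimant; Issue II → claimant; Issue III → claimant. The claimant must prevail on every issue; overall, the claimant prevails.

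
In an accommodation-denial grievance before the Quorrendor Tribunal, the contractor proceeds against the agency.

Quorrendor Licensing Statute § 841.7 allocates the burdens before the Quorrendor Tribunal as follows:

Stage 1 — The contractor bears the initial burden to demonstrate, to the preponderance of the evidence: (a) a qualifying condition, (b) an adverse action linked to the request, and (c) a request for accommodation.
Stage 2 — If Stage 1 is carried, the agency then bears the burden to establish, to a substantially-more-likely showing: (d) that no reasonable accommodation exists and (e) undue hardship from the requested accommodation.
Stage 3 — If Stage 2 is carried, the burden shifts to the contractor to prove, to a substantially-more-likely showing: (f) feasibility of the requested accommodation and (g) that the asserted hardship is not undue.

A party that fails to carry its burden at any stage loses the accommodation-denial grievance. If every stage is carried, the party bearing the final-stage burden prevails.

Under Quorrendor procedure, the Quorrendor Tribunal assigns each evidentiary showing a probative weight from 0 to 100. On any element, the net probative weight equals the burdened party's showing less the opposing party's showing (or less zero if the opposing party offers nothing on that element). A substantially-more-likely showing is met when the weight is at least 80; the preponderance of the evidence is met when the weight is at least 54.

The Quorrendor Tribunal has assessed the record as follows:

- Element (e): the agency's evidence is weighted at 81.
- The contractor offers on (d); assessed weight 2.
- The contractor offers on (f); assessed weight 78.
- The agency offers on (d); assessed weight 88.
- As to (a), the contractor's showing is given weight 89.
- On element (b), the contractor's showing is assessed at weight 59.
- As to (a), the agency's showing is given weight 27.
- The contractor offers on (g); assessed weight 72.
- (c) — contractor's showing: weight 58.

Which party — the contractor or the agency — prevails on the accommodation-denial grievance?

agency

Stage 1 — burden on contractor; standard: the preponderance of the evidence (weight is at least 54).
    (a): 89 − 27 = 62 ≥ 54 [met]
    (b): 59 ≥ 54 [met]
    (c): 58 ≥ 54 [met]
  Stage 1 carried; the burden shifts to the agency.
Stage 2 — burden on agency; standard: a substantially-more-likely showing (weight is at least 80).
    (d): 88 − 2 = 86 ≥ 80 [met]
    (e): 81 ≥ 80 [met]
  Stage 2 is satisfied; the onus moves to the contractor.
Stage 3 — burden on contractor; standard: a substantially-more-likely showing (weight is at least 80).
    (f): 78 < 80 [not met]
    (g): 72 < 80 [not met]
  The contractor does not carry Stage 3.
So the agency prevails.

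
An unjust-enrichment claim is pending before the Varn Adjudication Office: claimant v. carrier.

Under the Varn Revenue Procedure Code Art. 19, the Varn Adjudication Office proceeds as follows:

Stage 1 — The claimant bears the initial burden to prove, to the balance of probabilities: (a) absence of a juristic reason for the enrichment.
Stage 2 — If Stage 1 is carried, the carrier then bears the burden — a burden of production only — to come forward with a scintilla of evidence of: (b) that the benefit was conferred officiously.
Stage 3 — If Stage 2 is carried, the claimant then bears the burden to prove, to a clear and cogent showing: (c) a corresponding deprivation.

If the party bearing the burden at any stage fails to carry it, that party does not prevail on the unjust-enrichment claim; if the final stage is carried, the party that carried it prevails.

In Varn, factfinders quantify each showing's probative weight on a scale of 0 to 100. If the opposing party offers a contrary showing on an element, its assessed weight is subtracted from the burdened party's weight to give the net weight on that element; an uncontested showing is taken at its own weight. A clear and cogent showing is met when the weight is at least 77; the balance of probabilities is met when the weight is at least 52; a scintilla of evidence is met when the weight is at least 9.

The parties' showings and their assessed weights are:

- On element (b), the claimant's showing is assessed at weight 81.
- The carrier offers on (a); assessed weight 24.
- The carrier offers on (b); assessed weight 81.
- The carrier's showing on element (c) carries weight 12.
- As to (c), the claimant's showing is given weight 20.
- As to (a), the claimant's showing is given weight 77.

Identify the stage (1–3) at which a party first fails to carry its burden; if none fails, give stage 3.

stage 2

Stage 1 — burden on claimant; standard: the balance of probabilities (weight is at least 52).
    (a): 77 − 24 = 53 ≥ 52 [met]
  Stage 1 carried; the burden shifts to the carrier.
Stage 2 — burden on carrier; standard: a scintilla of evidence (weight is at least 9).
    (b): 81 − 81 = 0 < 9 [not met]
  Not every element is met, so the carrier fails to carry Stage 2.
So the claimant prevails.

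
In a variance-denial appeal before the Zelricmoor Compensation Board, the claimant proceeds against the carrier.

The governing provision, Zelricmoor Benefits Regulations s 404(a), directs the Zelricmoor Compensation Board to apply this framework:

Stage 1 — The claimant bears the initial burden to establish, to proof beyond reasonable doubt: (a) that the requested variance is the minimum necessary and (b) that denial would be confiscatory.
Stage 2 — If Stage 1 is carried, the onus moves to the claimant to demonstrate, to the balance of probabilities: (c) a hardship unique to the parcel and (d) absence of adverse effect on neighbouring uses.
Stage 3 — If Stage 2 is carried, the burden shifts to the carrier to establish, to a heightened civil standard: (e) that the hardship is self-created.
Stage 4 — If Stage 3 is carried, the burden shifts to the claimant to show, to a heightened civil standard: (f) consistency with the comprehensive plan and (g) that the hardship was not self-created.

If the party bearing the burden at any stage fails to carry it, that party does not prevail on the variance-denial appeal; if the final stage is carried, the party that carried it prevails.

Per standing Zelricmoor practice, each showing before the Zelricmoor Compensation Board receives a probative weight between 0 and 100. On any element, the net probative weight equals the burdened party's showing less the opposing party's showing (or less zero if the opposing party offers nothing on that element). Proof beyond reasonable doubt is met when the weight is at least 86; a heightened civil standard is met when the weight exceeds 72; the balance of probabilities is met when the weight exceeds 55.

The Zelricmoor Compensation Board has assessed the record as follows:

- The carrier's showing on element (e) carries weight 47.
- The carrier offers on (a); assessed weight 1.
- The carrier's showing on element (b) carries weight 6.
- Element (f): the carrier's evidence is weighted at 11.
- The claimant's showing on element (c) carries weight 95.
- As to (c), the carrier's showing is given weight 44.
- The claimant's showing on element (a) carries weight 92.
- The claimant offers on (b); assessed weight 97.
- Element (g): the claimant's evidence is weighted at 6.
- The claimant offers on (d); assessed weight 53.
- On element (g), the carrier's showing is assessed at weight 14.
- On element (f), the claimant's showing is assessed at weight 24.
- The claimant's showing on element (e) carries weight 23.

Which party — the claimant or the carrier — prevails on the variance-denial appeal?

carrier

At Stage 1 the claimant must meet proof beyond reasonable doubt (weight is at least 86): on (a) the weight is 92 less the opposing 1 gives net 91, which does reach 86, so (a) meets the standard; on (b) the weight is 97 less the opposing 6 gives net 91, which does reach 86, so (b) meets the standard.
  All elements met. The claimant retains the burden for Stage 2.
At Stage 2 the claimant must meet the balance of probabilities (weight exceeds 55): on (c) the weight is 95 less the opposing 44 gives net 51, ≤ 55, so (c) does not meet the standard; on (d) the weight is 53, ≤ 55, so (d) does not meet the standard.
  The claimant does not carry Stage 2.
So the carrier prevails.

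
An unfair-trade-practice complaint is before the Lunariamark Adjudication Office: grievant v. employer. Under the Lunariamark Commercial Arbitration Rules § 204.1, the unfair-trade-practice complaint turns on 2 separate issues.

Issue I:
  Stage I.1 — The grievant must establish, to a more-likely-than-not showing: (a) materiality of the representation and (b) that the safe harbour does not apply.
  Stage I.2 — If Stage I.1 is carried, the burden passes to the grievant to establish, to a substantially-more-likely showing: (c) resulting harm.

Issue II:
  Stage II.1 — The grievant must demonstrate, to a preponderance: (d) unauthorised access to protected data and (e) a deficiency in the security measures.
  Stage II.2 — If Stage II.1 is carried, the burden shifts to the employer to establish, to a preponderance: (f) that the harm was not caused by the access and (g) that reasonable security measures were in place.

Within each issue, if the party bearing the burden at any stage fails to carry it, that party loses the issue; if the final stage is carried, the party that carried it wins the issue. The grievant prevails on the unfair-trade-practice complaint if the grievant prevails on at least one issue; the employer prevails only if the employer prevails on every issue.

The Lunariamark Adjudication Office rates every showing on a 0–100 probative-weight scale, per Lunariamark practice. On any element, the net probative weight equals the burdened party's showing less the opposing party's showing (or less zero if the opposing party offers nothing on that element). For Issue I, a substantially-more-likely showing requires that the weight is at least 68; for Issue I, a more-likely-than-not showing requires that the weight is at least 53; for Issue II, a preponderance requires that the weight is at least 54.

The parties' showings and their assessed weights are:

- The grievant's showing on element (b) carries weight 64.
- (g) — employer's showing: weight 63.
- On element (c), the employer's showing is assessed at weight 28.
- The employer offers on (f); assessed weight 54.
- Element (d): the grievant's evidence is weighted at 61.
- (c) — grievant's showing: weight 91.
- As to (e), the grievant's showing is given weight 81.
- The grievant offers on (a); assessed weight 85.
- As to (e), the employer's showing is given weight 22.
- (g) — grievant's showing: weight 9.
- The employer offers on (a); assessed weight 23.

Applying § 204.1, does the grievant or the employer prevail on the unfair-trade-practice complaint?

employer

— Issue I —
Stage I.1 (grievant, a more-likely-than-not showing, weight is at least 53): (a) net 85−23=62 ≥ 53 — meets; (b) 64 ≥ 53 — meets.
  All elements met. The grievant retains the burden for Stage I.2.
Stage I.2 (grievant, a substantially-more-likely showing, weight is at least 68): (c) net 91−28=63 < 68 — fails.
  The grievant does not carry Stage I.2.
The employer prevails on this issue.
— Issue II —
Stage II.1 — burden on grievant; standard: a preponderance (weight is at least 54).
    (d): 61 ≥ 54 [met]
    (e): 81 − 22 = 59 ≥ 54 [met]
  Stage II.1 carried; the burden shifts to the employer.
Stage II.2 — burden on employer; standard: a preponderance (weight is at least 54).
    (f): 54 ≥ 54 [met]
    (g): 63 − 9 = 54 ≥ 54 [met]
  Stage II.2 carried; the final stage is satisfied.
Every stage carried; the employer prevails on this issue.
Per-issue: Issue I → employer; Issue II → employer. The grievant must prevail on at least one issue; overall, the employer prevails.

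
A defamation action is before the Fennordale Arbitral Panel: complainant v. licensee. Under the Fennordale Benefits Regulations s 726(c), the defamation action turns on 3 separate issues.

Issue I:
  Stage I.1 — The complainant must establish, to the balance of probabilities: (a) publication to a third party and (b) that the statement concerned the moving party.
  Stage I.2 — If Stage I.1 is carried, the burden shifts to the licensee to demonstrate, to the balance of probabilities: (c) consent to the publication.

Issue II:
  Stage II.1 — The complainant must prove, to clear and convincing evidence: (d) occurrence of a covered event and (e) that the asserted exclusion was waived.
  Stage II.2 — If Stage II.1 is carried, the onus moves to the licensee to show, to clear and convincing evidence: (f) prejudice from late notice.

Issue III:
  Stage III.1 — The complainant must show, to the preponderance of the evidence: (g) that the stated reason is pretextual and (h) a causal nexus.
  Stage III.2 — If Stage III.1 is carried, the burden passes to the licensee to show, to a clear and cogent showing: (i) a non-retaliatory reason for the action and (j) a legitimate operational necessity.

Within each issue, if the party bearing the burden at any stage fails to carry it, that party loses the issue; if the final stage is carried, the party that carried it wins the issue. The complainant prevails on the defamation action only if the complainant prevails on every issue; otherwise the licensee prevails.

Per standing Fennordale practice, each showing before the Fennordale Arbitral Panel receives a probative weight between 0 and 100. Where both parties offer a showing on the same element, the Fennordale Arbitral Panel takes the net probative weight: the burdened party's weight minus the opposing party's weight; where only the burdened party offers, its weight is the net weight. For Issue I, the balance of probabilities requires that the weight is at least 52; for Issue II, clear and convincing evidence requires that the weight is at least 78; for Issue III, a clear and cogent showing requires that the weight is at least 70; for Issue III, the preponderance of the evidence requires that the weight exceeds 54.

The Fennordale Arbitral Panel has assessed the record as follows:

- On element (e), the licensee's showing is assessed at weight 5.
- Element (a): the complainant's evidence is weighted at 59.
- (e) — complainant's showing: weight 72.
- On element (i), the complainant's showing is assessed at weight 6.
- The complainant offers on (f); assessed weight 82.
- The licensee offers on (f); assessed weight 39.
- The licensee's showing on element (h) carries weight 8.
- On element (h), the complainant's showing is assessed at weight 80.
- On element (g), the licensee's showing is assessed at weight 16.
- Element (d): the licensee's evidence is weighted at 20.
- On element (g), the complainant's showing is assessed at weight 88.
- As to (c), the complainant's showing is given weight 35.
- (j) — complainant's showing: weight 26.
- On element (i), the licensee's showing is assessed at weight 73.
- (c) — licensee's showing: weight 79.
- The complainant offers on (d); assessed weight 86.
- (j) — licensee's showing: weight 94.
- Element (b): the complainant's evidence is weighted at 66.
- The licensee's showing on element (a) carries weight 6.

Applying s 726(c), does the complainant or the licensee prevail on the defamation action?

licensee

— Issue I —
Stage I.1 — burden on complainant; standard: the balance of probabilities (weight is at least 52).
    (a): 59 − 6 = 53 ≥ 52 [met]
    (b): 66 ≥ 52 [met]
  All elements met. The burden passes to the licensee.
Stage I.2 — burden on licensee; standard: the balance of probabilities (weight is at least 52).
    (c): 79 − 35 = 44 < 52 [not met]
  The licensee does not carry Stage I.2.
The analysis ends at Stage I.2; the complainant prevails on this issue.
— Issue II —
Stage II.1 (complainant, clear and convincing evidence, weight is at least 78): (d) net 86−20=66 < 78 — fails; (e) net 72−5=67 < 78 — fails.
  The complainant does not carry Stage II.1.
The analysis ends at Stage II.1; the licensee prevails on this issue.
— Issue III —
Stage III.1 — burden on complainant; standard: the preponderance of the evidence (weight exceeds 54).
    (g): 88 − 16 = 72 > 54 [met]
    (h): 80 − 8 = 72 > 54 [met]
  Stage III.1 carried; the burden shifts to the licensee.
Stage III.2 — burden on licensee; standard: a clear and cogent showing (weight is at least 70).
    (i): 73 − 6 = 67 < 70 [not met]
    (j): 94 − 26 = 68 < 70 [not met]
  Not every element is met, so the licensee fails to carry Stage III.2.
The analysis ends at Stage III.2; the complainant prevails on this issue.
Per-issue: Issue I → complainant; Issue II → licensee; Issue III → complainant. The complainant must prevail on every issue; overall, the licensee prevails.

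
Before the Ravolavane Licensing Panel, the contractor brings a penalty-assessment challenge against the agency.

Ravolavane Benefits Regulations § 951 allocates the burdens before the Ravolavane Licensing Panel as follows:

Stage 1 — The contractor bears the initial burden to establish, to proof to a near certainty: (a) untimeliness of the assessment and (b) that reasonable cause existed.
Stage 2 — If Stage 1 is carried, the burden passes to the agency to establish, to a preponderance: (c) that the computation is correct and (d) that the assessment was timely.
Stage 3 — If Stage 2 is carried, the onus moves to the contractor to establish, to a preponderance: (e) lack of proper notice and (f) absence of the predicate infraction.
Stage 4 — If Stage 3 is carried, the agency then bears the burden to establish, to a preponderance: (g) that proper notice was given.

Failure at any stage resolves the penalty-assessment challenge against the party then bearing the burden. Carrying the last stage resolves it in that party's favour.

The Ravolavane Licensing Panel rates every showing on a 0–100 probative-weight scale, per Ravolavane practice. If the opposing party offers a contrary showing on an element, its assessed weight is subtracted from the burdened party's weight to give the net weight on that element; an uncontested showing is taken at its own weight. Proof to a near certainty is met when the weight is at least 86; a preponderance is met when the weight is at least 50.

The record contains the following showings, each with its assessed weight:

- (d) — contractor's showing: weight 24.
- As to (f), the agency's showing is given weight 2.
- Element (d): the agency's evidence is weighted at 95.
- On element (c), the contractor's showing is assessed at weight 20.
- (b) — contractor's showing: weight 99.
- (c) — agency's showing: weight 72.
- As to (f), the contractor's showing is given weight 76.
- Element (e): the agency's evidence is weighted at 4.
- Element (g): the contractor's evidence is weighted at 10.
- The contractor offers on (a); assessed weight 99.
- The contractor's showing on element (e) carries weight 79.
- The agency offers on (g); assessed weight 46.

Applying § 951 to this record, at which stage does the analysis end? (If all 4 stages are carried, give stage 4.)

At Stage 1 the contractor must meet proof to a near certainty (weight is at least 86): on (a) the weight is 99, ≥ 86, so (a) meets the standard; on (b) the weight is 99, which does reach 86, so (b) meets the standard.
  The contractor carries Stage 1; the agency now bears the burden.
At Stage 2 the agency must meet a preponderance (weight is at least 50): on (c) the weight is 72 less the opposing 20 gives net 52, ≥ 50, so (c) meets the standard; on (d) the weight is 95 less the opposing 24 gives net 71, which does reach 50, so (d) meets the standard.
  All elements met. The burden passes to the contractor.
At Stage 3 the contractor must meet a preponderance (weight is at least 50): on (e) the weight is 79 less the opposing 4 gives net 75, which does reach 50, so (e) meets the standard; on (f) the weight is 76 less the opposing 2 gives net 74, which does reach 50, so (f) meets the standard.
  All elements met. The burden passes to the agency.
At Stage 4 the agency must meet a preponderance (weight is at least 50): on (g) the weight is 46 less the opposing 10 gives net 36, < 50, so (g) does not meet the standard.
  Not every element is met, so the agency fails to carry Stage 4.
So the contractor prevails.

stage 4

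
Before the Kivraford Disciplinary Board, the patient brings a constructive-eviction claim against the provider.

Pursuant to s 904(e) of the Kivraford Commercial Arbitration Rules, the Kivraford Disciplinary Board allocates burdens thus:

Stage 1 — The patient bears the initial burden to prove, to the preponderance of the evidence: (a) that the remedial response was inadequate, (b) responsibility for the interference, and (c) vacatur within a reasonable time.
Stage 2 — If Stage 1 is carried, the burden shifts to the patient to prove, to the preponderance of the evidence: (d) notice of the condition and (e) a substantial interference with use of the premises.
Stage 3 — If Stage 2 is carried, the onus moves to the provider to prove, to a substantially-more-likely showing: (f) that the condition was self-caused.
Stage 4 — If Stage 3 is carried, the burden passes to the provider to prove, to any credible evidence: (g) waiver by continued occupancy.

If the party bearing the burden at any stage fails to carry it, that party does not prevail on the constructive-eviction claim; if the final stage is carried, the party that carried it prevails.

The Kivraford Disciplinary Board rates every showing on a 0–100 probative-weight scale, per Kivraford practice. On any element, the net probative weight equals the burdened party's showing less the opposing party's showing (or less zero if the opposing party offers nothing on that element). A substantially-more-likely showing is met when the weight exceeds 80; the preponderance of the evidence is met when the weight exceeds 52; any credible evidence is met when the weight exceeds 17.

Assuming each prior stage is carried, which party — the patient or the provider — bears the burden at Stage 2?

patient

Stage 2's rule assigns the burden to the patient (to the preponderance of the evidence).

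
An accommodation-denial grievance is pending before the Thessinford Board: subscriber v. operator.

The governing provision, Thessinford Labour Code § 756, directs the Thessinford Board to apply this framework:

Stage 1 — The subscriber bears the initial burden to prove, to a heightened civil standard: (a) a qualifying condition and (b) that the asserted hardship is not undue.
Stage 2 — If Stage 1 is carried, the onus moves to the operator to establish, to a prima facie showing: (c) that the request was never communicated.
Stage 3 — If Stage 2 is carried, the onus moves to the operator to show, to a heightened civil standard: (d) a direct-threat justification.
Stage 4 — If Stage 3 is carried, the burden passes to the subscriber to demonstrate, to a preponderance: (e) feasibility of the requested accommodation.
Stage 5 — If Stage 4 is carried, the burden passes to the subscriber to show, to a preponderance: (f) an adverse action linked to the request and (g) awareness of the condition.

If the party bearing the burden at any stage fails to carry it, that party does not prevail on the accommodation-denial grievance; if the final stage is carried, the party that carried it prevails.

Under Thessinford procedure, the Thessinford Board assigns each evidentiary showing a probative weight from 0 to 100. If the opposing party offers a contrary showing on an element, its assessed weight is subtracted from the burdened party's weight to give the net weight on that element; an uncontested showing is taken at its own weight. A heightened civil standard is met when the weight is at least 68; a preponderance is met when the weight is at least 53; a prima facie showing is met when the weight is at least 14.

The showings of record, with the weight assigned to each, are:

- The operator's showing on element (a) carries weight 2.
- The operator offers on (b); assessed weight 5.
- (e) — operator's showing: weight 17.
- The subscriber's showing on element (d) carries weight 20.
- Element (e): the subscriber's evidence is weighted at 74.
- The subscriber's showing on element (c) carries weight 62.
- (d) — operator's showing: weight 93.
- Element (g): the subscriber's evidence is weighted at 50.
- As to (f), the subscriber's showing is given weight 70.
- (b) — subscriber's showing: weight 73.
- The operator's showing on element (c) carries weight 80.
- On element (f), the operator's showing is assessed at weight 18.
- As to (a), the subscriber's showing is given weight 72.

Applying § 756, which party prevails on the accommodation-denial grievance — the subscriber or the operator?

At Stage 1 the subscriber must meet a heightened civil standard (weight is at least 68): on (a) the weight is 72 less the opposing 2 gives net 70, ≥ 68, so (a) meets the standard; on (b) the weight is 73 less the opposing 5 gives net 68, which does reach 68, so (b) meets the standard.
  All elements met. The burden passes to the operator.
At Stage 2 the operator must meet a prima facie showing (weight is at least 14): on (c) the weight is 80 less the opposing 62 gives net 18, ≥ 14, so (c) meets the standard.
  Stage 2 is satisfied; the operator continues to bear the burden.
At Stage 3 the operator must meet a heightened civil standard (weight is at least 68): on (d) the weight is 93 less the opposing 20 gives net 73, which does reach 68, so (d) meets the standard.
  The operator carries Stage 3; the subscriber now bears the burden.
At Stage 4 the subscriber must meet a preponderance (weight is at least 53): on (e) the weight is 74 less the opposing 17 gives net 57, ≥ 53, so (e) meets the standard.
  Stage 4 is satisfied; the subscriber continues to bear the burden.
At Stage 5 the subscriber must meet a preponderance (weight is at least 53): on (f) the weight is 70 less the opposing 18 gives net 52, which does not reach 53, so (f) does not meet the standard; on (g) the weight is 50, < 53, so (g) does not meet the standard.
  The subscriber does not carry Stage 5.
The operator prevails.

operator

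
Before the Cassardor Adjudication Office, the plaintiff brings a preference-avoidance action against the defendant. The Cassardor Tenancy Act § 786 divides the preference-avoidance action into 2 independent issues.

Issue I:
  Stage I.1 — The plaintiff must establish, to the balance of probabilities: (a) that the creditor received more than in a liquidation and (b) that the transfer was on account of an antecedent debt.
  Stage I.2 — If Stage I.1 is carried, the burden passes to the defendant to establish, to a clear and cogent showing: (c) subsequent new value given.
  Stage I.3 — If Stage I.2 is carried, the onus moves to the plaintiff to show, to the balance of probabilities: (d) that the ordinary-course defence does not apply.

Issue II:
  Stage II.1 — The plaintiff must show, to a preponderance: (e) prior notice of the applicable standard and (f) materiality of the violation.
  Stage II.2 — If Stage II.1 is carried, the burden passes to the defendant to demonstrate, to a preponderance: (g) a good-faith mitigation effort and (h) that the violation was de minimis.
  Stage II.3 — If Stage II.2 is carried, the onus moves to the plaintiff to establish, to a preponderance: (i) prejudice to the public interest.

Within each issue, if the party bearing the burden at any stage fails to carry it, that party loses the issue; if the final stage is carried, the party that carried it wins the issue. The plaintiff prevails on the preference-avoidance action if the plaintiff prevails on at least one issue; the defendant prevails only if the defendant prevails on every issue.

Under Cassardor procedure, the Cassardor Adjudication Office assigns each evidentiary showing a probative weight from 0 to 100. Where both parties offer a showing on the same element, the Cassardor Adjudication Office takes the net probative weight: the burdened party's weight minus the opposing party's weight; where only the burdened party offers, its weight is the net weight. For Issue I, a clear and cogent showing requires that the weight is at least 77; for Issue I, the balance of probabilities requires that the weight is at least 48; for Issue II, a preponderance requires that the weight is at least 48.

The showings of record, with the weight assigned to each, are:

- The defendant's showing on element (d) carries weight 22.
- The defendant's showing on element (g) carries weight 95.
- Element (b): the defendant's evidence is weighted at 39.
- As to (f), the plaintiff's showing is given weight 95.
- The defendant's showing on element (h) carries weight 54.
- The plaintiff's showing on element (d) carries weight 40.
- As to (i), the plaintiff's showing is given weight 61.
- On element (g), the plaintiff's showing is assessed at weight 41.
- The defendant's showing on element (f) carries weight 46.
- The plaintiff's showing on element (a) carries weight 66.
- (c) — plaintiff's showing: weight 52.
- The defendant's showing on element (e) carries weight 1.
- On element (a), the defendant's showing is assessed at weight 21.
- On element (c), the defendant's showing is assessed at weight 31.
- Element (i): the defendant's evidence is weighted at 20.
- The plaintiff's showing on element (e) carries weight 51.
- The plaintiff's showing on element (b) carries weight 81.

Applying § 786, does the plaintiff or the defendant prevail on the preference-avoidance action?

— Issue I —
Stage I.1 — burden on plaintiff; standard: the balance of probabilities (weight is at least 48).
    (a): 66 − 21 = 45 < 48 [not met]
    (b): 81 − 39 = 42 < 48 [not met]
  Not every element is met, so the plaintiff fails to carry Stage I.1.
So the defendant prevails on this issue.
— Issue II —
Stage II.1 (plaintiff, a preponderance, weight is at least 48): (e) net 51−1=50 ≥ 48 — meets; (f) net 95−46=49 ≥ 48 — meets.
  The plaintiff carries Stage II.1; the defendant now bears the burden.
Stage II.2 (defendant, a preponderance, weight is at least 48): (g) net 95−41=54 ≥ 48 — meets; (h) 54 ≥ 48 — meets.
  The defendant carries Stage II.2; the plaintiff now bears the burden.
Stage II.3 (plaintiff, a preponderance, weight is at least 48): (i) net 61−20=41 < 48 — fails.
  Stage II.3 not carried; the plaintiff fails its burden.
The analysis ends at Stage II.3; the defendant prevails on this issue.
Per-issue: Issue I → defendant; Issue II → defendant. The plaintiff must prevail on at least one issue; overall, the defendant prevails.

defendant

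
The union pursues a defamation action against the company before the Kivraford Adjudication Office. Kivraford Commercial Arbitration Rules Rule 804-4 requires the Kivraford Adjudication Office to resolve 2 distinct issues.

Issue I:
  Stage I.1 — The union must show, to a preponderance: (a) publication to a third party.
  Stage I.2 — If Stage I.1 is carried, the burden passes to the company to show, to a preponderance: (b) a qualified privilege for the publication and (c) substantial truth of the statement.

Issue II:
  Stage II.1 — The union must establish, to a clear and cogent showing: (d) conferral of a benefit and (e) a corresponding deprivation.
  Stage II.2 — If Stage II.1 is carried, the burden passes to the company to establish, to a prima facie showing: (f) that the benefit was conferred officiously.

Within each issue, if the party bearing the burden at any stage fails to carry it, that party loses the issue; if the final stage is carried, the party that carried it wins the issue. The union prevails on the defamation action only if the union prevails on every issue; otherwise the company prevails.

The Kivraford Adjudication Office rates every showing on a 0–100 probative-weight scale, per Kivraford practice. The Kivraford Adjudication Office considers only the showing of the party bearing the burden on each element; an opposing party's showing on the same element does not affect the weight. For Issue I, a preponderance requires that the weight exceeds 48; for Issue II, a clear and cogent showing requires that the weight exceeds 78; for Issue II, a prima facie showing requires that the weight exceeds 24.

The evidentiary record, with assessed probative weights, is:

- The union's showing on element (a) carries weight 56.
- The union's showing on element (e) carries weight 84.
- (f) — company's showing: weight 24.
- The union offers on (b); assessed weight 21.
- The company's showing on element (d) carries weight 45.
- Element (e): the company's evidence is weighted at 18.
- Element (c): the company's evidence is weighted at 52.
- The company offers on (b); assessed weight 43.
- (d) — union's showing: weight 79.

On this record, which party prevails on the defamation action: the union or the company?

— Issue I —
Stage I.1 (union, a preponderance, weight exceeds 48): (a) 56 > 48 — meets.
  Stage I.1 carried; the burden shifts to the company.
Stage I.2 (company, a preponderance, weight exceeds 48): (b) 43 (union's 21 disregarded) ≤ 48 — fails; (c) 52 > 48 — meets.
  Stage I.2 not carried; the company fails its burden.
The union prevails on this issue.
— Issue II —
Stage II.1 — burden on union; standard: a clear and cogent showing (weight exceeds 78).
    (d): 79 (company's 45 disregarded) > 78 [met]
    (e): 84 (company's 18 disregarded) > 78 [met]
  Stage II.1 is satisfied; the onus moves to the company.
Stage II.2 — burden on company; standard: a prima facie showing (weight exceeds 24).
    (f): 24 ≤ 24 [not met]
  Stage II.2 not carried; the company fails its burden.
The analysis ends at Stage II.2; the union prevails on this issue.
Per-issue: Issue I → union; Issue II → union. The union must prevail on every issue; overall, the union prevails.

union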